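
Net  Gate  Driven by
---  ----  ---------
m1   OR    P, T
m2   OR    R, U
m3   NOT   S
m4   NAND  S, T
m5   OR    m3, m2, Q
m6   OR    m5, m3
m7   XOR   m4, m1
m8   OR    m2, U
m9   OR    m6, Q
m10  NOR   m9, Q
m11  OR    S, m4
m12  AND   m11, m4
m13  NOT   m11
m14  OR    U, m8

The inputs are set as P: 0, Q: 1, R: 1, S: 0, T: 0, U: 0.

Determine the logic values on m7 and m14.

m7 = 1, m14 = 1

m1 = P OR T = 0 OR 0 = 0
m2 = R OR U = 1 OR 0 = 1
m4 = S NAND T = 0 NAND 0 = 1
m7 = m4 XOR m1 = 1 XOR 0 = 1
m8 = m2 OR U = 1 OR 0 = 1
m14 = U OR m8 = 0 OR 1 = 1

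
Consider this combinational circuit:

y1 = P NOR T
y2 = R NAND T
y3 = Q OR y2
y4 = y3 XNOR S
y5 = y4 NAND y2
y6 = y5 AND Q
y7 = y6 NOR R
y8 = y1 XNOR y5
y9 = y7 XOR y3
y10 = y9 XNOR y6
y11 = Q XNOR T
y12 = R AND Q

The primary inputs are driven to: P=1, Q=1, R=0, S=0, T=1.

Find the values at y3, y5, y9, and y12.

y2 = R NAND T = 0 NAND 1 = 1
y3 = Q OR y2 = 1 OR 1 = 1
y4 = y3 XNOR S = 1 XNOR 0 = 0
y5 = y4 NAND y2 = 0 NAND 1 = 1
y6 = y5 AND Q = 1 AND 1 = 1
y7 = y6 NOR R = 1 NOR 0 = 0
y9 = y7 XOR y3 = 0 XOR 1 = 1
y12 = R AND Q = 0 AND 1 = 0

y3 = 1; y5 = 1; y9 = 1; y12 = 0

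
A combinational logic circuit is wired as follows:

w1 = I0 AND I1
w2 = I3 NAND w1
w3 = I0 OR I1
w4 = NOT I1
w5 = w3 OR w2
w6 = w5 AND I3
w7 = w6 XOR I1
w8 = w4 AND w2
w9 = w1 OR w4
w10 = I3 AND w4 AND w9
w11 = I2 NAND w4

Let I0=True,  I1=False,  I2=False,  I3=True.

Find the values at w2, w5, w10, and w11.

w2 = True  w5 = True  w10 = True  w11 = True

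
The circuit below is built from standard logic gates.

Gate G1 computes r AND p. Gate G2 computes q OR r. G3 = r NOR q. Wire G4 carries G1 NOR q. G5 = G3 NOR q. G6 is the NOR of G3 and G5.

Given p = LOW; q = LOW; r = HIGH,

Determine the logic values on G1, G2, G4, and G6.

G1 = LOW, G2 = HIGH, G4 = HIGH, G6 = LOW

G1 = r AND p = HIGH AND LOW = LOW
G2 = q OR r = LOW OR HIGH = HIGH
G3 = r NOR q = HIGH NOR LOW = LOW
G4 = G1 NOR q = LOW NOR LOW = HIGH
G5 = G3 NOR q = LOW NOR LOW = HIGH
G6 = G3 NOR G5 = LOW NOR HIGH = LOW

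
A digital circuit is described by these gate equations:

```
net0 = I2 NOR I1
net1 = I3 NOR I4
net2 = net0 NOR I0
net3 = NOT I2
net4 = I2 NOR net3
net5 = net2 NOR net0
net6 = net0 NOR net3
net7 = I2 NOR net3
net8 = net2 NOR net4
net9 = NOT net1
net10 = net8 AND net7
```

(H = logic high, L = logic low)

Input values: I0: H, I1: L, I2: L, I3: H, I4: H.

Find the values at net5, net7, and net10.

net0 = I2 NOR I1 = L NOR L = H
net2 = net0 NOR I0 = H NOR H = L
net3 = NOT I2 = NOT L = H
net4 = I2 NOR net3 = L NOR H = L
net5 = net2 NOR net0 = L NOR H = L
net7 = I2 NOR net3 = L NOR H = L
net8 = net2 NOR net4 = L NOR L = H
net10 = net8 AND net7 = H AND L = L

net5 = L  net7 = L  net10 = L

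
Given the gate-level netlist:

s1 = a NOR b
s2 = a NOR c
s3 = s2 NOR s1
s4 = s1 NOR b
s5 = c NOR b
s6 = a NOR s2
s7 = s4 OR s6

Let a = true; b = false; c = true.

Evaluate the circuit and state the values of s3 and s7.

s3 = true  s7 = true

s1 = a NOR b = true NOR false = false
s2 = a NOR c = true NOR true = false
s3 = s2 NOR s1 = false NOR false = true
s4 = s1 NOR b = false NOR false = true
s6 = a NOR s2 = true NOR false = false
s7 = s4 OR s6 = true OR false = true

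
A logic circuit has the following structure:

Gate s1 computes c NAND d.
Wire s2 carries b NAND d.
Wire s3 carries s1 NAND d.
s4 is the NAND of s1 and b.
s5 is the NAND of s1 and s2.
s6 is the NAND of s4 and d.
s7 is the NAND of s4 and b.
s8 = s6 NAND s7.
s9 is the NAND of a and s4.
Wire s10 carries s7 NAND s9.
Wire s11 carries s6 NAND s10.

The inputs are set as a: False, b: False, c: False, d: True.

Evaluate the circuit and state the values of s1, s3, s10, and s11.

s1 = True; s3 = False; s10 = False; s11 = True

s1 = c NAND d = False NAND True = True
s3 = s1 NAND d = True NAND True = False
s4 = s1 NAND b = True NAND False = True
s6 = s4 NAND d = True NAND True = False
s7 = s4 NAND b = True NAND False = True
s9 = a NAND s4 = False NAND True = True
s10 = s7 NAND s9 = True NAND True = False
s11 = s6 NAND s10 = False NAND False = True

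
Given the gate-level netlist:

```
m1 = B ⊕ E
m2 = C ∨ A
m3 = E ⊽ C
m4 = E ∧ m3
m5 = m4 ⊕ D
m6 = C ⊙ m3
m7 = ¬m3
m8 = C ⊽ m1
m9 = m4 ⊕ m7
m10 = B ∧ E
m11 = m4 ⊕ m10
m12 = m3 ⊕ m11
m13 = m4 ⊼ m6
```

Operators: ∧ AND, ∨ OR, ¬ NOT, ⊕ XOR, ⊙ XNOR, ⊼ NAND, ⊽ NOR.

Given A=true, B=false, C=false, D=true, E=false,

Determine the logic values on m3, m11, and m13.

m3 = E NOR C = false NOR false = true
m4 = E AND m3 = false AND true = false
m6 = C XNOR m3 = false XNOR true = false
m10 = B AND E = false AND false = false
m11 = m4 XOR m10 = false XOR false = false
m13 = m4 NAND m6 = false NAND false = true

m3 = true; m11 = false; m13 = true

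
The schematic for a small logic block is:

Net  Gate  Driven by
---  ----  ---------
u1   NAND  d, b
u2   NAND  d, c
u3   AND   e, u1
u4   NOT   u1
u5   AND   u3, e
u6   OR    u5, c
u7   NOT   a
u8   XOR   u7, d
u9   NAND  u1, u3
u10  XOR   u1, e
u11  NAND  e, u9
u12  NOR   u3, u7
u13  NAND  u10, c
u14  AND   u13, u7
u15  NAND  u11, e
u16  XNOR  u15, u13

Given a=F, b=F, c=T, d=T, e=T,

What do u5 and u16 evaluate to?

u1 = d NAND b = T NAND F = T
u3 = e AND u1 = T AND T = T
u5 = u3 AND e = T AND T = T
u9 = u1 NAND u3 = T NAND T = F
u10 = u1 XOR e = T XOR T = F
u11 = e NAND u9 = T NAND F = T
u13 = u10 NAND c = F NAND T = T
u15 = u11 NAND e = T NAND T = F
u16 = u15 XNOR u13 = F XNOR T = F

u5 = T, u16 = F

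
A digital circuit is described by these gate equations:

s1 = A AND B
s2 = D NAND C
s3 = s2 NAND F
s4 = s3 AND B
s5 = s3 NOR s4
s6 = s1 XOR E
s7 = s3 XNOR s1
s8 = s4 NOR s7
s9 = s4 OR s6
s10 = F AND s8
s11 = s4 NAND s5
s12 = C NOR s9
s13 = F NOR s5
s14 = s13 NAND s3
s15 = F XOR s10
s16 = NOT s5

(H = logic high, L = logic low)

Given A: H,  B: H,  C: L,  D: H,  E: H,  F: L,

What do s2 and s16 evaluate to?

s2 = D NAND C = H NAND L = H
s3 = s2 NAND F = H NAND L = H
s4 = s3 AND B = H AND H = H
s5 = s3 NOR s4 = H NOR H = L
s16 = NOT s5 = NOT L = H

s2 = H, s16 = H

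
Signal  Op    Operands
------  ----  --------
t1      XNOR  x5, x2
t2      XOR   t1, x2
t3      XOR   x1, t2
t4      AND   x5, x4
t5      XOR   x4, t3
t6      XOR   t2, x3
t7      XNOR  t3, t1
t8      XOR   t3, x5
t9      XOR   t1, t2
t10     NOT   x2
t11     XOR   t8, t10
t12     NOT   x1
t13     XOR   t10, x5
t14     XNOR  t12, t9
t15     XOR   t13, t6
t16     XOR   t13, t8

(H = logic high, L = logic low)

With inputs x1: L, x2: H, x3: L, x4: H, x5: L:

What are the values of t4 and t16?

t1 = x5 XNOR x2 = L XNOR H = L
t2 = t1 XOR x2 = L XOR H = H
t3 = x1 XOR t2 = L XOR H = H
t4 = x5 AND x4 = L AND H = L
t8 = t3 XOR x5 = H XOR L = H
t10 = NOT x2 = NOT H = L
t13 = t10 XOR x5 = L XOR L = L
t16 = t13 XOR t8 = L XOR H = H

t4 = L  t16 = H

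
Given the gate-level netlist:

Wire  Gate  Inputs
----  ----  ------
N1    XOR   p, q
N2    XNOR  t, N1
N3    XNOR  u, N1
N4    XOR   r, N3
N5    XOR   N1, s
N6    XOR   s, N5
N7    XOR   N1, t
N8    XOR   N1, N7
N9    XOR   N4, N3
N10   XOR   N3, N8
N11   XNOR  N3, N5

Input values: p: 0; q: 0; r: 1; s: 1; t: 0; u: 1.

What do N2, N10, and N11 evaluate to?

N2 = 1, N10 = 0, N11 = 0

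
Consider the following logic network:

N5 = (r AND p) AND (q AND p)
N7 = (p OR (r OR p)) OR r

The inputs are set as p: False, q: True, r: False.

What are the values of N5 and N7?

N5 = False, N7 = False

N5 = (False AND False) AND (True AND False) = False
N7 = (False OR (False OR False)) OR False = False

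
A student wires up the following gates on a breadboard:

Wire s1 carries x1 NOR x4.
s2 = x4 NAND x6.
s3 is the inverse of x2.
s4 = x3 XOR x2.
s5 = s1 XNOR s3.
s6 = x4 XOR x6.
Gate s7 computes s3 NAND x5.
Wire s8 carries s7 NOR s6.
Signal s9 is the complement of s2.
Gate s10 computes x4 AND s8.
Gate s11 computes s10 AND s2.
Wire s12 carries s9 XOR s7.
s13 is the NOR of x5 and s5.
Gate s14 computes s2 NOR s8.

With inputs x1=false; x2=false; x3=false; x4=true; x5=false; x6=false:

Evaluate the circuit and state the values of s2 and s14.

s2 = true  s14 = false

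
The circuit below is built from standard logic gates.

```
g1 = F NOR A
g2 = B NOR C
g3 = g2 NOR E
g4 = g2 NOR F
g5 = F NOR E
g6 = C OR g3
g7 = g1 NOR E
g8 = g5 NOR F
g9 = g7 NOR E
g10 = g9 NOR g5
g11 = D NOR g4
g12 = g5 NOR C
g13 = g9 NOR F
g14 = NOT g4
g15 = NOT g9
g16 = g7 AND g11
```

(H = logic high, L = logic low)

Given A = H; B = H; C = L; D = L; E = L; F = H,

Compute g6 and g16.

g1 = F NOR A = H NOR H = L
g2 = B NOR C = H NOR L = L
g3 = g2 NOR E = L NOR L = H
g4 = g2 NOR F = L NOR H = L
g6 = C OR g3 = L OR H = H
g7 = g1 NOR E = L NOR L = H
g11 = D NOR g4 = L NOR L = H
g16 = g7 AND g11 = H AND H = H

g6 = H  g16 = H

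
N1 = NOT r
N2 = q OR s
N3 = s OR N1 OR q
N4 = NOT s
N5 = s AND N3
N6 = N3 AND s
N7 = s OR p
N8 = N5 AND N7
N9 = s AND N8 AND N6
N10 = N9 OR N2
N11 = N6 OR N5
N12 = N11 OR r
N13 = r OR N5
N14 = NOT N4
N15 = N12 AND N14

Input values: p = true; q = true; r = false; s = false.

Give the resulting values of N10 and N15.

N1 = NOT r = NOT false = true
N2 = q OR s = true OR false = true
N3 = s OR N1 OR q = false OR true OR true = true
N4 = NOT s = NOT false = true
N5 = s AND N3 = false AND true = false
N6 = N3 AND s = true AND false = false
N7 = s OR p = false OR true = true
N8 = N5 AND N7 = false AND true = false
N9 = s AND N8 AND N6 = false AND false AND false = false
N10 = N9 OR N2 = false OR true = true
N11 = N6 OR N5 = false OR false = false
N12 = N11 OR r = false OR false = false
N14 = NOT N4 = NOT true = false
N15 = N12 AND N14 = false AND false = false

N10 = true, N15 = false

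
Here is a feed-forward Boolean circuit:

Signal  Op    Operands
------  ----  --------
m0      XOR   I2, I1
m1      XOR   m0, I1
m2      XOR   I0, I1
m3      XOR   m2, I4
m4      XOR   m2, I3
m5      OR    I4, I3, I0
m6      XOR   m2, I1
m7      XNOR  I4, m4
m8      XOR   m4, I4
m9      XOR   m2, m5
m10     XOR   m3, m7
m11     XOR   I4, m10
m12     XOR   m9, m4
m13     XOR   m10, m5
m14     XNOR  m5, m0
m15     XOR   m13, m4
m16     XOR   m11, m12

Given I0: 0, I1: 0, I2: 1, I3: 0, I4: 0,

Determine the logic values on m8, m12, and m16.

m8 = 0; m12 = 0; m16 = 1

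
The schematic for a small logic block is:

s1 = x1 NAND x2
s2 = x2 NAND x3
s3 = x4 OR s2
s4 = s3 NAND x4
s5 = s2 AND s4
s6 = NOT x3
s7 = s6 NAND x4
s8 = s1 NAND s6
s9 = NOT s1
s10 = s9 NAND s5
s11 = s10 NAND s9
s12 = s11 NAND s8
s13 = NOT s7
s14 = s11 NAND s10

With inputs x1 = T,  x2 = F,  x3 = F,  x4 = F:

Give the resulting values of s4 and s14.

s4 = T, s14 = F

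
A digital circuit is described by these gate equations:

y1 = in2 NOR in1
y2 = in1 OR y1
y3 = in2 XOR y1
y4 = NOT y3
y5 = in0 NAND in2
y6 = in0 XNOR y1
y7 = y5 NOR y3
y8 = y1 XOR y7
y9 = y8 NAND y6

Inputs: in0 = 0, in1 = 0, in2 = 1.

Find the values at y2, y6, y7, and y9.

y2 = 0  y6 = 1  y7 = 0  y9 = 1

y1 = in2 NOR in1 = 1 NOR 0 = 0
y2 = in1 OR y1 = 0 OR 0 = 0
y3 = in2 XOR y1 = 1 XOR 0 = 1
y5 = in0 NAND in2 = 0 NAND 1 = 1
y6 = in0 XNOR y1 = 0 XNOR 0 = 1
y7 = y5 NOR y3 = 1 NOR 1 = 0
y8 = y1 XOR y7 = 0 XOR 0 = 0
y9 = y8 NAND y6 = 0 NAND 1 = 1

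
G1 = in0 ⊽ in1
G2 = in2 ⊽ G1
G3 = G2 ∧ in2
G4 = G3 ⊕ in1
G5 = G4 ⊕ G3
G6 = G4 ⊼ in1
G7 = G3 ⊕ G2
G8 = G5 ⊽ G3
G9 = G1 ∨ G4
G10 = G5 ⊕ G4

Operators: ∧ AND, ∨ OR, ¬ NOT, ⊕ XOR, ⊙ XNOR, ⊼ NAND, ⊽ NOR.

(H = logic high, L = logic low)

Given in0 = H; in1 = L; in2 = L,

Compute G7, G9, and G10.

G7 = H, G9 = L, G10 = L

G1 = in0 NOR in1 = H NOR L = L
G2 = in2 NOR G1 = L NOR L = H
G3 = G2 AND in2 = H AND L = L
G4 = G3 XOR in1 = L XOR L = L
G5 = G4 XOR G3 = L XOR L = L
G7 = G3 XOR G2 = L XOR H = H
G9 = G1 OR G4 = L OR L = L
G10 = G5 XOR G4 = L XOR L = L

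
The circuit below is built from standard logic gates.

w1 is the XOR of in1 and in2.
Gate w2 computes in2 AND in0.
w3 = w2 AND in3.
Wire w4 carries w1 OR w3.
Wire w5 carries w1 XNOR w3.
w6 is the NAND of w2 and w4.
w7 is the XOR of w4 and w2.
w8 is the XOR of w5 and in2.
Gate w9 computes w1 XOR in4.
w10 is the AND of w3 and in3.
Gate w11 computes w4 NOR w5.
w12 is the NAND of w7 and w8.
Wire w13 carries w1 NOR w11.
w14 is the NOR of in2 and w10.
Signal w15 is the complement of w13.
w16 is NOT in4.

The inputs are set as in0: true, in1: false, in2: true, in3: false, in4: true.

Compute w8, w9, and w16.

w1 = in1 XOR in2 = false XOR true = true
w2 = in2 AND in0 = true AND true = true
w3 = w2 AND in3 = true AND false = false
w5 = w1 XNOR w3 = true XNOR false = false
w8 = w5 XOR in2 = false XOR true = true
w9 = w1 XOR in4 = true XOR true = false
w16 = NOT in4 = NOT true = false

w8 = true; w9 = false; w16 = false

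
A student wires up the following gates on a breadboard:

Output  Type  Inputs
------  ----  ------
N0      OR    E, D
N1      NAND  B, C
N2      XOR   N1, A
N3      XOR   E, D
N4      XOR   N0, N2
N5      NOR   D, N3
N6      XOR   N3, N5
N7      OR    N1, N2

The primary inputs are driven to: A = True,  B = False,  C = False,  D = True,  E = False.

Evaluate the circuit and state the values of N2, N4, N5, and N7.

N2 = False; N4 = True; N5 = False; N7 = True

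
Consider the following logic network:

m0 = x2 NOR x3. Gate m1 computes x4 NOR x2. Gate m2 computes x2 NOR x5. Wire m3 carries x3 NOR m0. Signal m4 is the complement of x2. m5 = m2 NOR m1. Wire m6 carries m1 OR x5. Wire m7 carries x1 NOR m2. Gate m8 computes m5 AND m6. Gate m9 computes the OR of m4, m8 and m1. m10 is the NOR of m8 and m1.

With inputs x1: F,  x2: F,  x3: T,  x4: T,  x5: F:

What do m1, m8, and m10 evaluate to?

m1 = x4 NOR x2 = T NOR F = F
m2 = x2 NOR x5 = F NOR F = T
m5 = m2 NOR m1 = T NOR F = F
m6 = m1 OR x5 = F OR F = F
m8 = m5 AND m6 = F AND F = F
m10 = m8 NOR m1 = F NOR F = T

m1 = F  m8 = F  m10 = T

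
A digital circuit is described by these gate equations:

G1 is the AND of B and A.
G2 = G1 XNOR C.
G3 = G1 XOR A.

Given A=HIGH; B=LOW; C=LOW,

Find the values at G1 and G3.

G1 = LOW  G3 = HIGH

G1 = B AND A = LOW AND HIGH = LOW
G3 = G1 XOR A = LOW XOR HIGH = HIGH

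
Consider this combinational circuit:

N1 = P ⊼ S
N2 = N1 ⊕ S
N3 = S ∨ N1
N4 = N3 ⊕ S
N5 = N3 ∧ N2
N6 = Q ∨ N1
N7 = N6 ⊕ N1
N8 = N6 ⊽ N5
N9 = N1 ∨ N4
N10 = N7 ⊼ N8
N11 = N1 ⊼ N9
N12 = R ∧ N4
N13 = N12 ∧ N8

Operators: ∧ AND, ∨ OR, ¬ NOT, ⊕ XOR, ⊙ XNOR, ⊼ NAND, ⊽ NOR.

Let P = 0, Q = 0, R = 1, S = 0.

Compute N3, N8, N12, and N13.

N3 = 1  N8 = 0  N12 = 1  N13 = 0

N1 = P NAND S = 0 NAND 0 = 1
N2 = N1 XOR S = 1 XOR 0 = 1
N3 = S OR N1 = 0 OR 1 = 1
N4 = N3 XOR S = 1 XOR 0 = 1
N5 = N3 AND N2 = 1 AND 1 = 1
N6 = Q OR N1 = 0 OR 1 = 1
N8 = N6 NOR N5 = 1 NOR 1 = 0
N12 = R AND N4 = 1 AND 1 = 1
N13 = N12 AND N8 = 1 AND 0 = 0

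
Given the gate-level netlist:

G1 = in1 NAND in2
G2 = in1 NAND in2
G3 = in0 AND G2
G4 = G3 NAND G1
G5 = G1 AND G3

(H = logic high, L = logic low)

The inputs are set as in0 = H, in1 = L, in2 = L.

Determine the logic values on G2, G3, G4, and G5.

G2 = H, G3 = H, G4 = L, G5 = H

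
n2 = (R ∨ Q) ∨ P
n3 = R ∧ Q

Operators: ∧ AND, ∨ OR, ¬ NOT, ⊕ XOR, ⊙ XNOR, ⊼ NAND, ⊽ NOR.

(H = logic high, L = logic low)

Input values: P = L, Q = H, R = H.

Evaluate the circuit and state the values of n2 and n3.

n2 = H  n3 = H

n2 = (H ∨ H) ∨ L = H
n3 = H ∧ H = H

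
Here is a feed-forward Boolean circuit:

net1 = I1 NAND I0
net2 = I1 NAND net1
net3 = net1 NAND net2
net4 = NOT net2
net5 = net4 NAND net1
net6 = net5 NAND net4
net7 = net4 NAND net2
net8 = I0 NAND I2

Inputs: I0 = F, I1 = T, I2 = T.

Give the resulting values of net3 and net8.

net1 = I1 NAND I0 = T NAND F = T
net2 = I1 NAND net1 = T NAND T = F
net3 = net1 NAND net2 = T NAND F = T
net8 = I0 NAND I2 = F NAND T = T

net3 = T  net8 = T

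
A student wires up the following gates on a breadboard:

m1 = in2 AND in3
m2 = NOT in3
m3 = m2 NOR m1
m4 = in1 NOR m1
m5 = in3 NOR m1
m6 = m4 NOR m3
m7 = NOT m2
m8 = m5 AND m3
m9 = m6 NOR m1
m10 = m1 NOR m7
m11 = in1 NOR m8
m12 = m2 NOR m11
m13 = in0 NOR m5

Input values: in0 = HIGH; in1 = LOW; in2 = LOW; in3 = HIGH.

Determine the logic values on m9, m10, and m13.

m9 = HIGH; m10 = LOW; m13 = LOW

m1 = in2 AND in3 = LOW AND HIGH = LOW
m2 = NOT in3 = NOT HIGH = LOW
m3 = m2 NOR m1 = LOW NOR LOW = HIGH
m4 = in1 NOR m1 = LOW NOR LOW = HIGH
m5 = in3 NOR m1 = HIGH NOR LOW = LOW
m6 = m4 NOR m3 = HIGH NOR HIGH = LOW
m7 = NOT m2 = NOT LOW = HIGH
m9 = m6 NOR m1 = LOW NOR LOW = HIGH
m10 = m1 NOR m7 = LOW NOR HIGH = LOW
m13 = in0 NOR m5 = HIGH NOR LOW = LOW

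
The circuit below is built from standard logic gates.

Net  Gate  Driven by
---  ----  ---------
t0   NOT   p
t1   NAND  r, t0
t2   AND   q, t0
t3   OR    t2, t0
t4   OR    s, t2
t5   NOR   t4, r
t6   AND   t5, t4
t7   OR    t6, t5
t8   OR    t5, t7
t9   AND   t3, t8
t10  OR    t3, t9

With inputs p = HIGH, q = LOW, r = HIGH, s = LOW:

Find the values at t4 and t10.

t0 = NOT p = NOT HIGH = LOW
t2 = q AND t0 = LOW AND LOW = LOW
t3 = t2 OR t0 = LOW OR LOW = LOW
t4 = s OR t2 = LOW OR LOW = LOW
t5 = t4 NOR r = LOW NOR HIGH = LOW
t6 = t5 AND t4 = LOW AND LOW = LOW
t7 = t6 OR t5 = LOW OR LOW = LOW
t8 = t5 OR t7 = LOW OR LOW = LOW
t9 = t3 AND t8 = LOW AND LOW = LOW
t10 = t3 OR t9 = LOW OR LOW = LOW

t4 = LOW  t10 = LOW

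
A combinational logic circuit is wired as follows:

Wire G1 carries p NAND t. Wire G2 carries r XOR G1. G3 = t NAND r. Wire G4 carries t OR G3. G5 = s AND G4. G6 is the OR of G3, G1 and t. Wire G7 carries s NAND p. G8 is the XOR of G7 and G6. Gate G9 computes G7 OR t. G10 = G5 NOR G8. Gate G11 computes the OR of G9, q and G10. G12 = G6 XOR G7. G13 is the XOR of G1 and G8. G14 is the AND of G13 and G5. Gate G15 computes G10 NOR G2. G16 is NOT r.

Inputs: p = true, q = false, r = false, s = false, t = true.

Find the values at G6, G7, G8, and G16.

G6 = true  G7 = true  G8 = false  G16 = true

G1 = p NAND t = true NAND true = false
G3 = t NAND r = true NAND false = true
G6 = G3 OR G1 OR t = true OR false OR true = true
G7 = s NAND p = false NAND true = true
G8 = G7 XOR G6 = true XOR true = false
G16 = NOT r = NOT false = true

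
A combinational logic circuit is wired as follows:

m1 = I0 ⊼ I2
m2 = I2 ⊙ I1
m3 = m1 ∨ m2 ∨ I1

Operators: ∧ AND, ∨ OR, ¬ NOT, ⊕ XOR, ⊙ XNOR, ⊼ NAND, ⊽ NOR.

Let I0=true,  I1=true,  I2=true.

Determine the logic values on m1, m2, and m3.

m1 = false, m2 = true, m3 = true

m1 = I0 NAND I2 = true NAND true = false
m2 = I2 XNOR I1 = true XNOR true = true
m3 = m1 OR m2 OR I1 = false OR true OR true = true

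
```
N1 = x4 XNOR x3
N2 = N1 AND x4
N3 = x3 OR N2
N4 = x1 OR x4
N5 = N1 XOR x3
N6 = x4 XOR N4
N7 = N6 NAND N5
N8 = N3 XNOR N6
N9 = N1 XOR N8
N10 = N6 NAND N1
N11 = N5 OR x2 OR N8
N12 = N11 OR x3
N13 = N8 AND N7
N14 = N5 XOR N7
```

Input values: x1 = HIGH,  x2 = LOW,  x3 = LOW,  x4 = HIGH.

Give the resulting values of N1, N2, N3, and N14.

N1 = x4 XNOR x3 = HIGH XNOR LOW = LOW
N2 = N1 AND x4 = LOW AND HIGH = LOW
N3 = x3 OR N2 = LOW OR LOW = LOW
N4 = x1 OR x4 = HIGH OR HIGH = HIGH
N5 = N1 XOR x3 = LOW XOR LOW = LOW
N6 = x4 XOR N4 = HIGH XOR HIGH = LOW
N7 = N6 NAND N5 = LOW NAND LOW = HIGH
N14 = N5 XOR N7 = LOW XOR HIGH = HIGH

N1 = LOW, N2 = LOW, N3 = LOW, N14 = HIGH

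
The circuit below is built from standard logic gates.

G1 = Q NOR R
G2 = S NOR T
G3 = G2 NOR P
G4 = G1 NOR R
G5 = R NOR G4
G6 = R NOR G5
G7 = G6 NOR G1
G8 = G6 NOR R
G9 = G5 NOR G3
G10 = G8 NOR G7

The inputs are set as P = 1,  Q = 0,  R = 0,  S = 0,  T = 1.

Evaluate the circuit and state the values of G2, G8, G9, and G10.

G2 = 0, G8 = 1, G9 = 0, G10 = 0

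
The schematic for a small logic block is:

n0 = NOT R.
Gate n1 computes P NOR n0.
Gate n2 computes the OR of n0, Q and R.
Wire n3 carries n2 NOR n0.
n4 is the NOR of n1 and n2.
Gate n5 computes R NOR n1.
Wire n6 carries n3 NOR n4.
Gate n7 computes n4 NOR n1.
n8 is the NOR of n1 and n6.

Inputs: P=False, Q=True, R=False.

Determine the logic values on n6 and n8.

n0 = NOT R = NOT False = True
n1 = P NOR n0 = False NOR True = False
n2 = n0 OR Q OR R = True OR True OR False = True
n3 = n2 NOR n0 = True NOR True = False
n4 = n1 NOR n2 = False NOR True = False
n6 = n3 NOR n4 = False NOR False = True
n8 = n1 NOR n6 = False NOR True = False

n6 = True  n8 = False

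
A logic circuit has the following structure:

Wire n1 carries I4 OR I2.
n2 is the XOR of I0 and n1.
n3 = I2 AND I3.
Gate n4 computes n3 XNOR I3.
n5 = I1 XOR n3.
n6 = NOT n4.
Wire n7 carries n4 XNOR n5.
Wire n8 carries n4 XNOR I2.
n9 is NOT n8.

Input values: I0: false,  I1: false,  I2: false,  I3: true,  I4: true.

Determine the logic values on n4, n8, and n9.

n3 = I2 AND I3 = false AND true = false
n4 = n3 XNOR I3 = false XNOR true = false
n8 = n4 XNOR I2 = false XNOR false = true
n9 = NOT n8 = NOT true = false

n4 = false; n8 = true; n9 = false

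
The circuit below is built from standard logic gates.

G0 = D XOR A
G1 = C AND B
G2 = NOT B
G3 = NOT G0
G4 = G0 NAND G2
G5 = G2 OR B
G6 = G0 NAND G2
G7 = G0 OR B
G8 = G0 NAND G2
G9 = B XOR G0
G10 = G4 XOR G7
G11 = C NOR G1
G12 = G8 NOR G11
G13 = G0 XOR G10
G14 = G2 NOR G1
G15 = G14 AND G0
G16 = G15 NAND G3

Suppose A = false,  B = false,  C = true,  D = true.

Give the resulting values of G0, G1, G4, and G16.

G0 = true  G1 = false  G4 = false  G16 = true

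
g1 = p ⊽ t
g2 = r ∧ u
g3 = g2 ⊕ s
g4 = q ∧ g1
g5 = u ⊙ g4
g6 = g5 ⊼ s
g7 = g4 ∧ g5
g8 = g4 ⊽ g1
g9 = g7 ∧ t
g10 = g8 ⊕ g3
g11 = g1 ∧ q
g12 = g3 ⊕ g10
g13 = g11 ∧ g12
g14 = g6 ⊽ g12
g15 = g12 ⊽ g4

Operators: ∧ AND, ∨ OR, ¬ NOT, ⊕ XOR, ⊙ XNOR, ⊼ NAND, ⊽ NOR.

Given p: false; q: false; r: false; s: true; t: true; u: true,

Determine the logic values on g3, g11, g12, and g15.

g3 = true, g11 = false, g12 = true, g15 = false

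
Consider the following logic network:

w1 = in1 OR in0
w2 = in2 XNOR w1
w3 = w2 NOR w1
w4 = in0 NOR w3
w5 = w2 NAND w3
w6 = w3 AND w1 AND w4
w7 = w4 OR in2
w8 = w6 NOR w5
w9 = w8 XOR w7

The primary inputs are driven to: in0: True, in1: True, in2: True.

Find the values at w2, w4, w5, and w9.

w1 = in1 OR in0 = True OR True = True
w2 = in2 XNOR w1 = True XNOR True = True
w3 = w2 NOR w1 = True NOR True = False
w4 = in0 NOR w3 = True NOR False = False
w5 = w2 NAND w3 = True NAND False = True
w6 = w3 AND w1 AND w4 = False AND True AND False = False
w7 = w4 OR in2 = False OR True = True
w8 = w6 NOR w5 = False NOR True = False
w9 = w8 XOR w7 = False XOR True = True

w2 = True, w4 = False, w5 = True, w9 = True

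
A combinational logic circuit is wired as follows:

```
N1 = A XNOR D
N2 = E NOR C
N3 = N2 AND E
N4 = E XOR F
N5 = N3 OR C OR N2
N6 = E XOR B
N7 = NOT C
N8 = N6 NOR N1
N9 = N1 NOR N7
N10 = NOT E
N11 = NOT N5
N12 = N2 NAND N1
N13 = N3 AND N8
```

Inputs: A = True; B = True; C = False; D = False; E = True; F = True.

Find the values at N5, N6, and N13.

N5 = False  N6 = False  N13 = False

N1 = A XNOR D = True XNOR False = False
N2 = E NOR C = True NOR False = False
N3 = N2 AND E = False AND True = False
N5 = N3 OR C OR N2 = False OR False OR False = False
N6 = E XOR B = True XOR True = False
N8 = N6 NOR N1 = False NOR False = True
N13 = N3 AND N8 = False AND True = False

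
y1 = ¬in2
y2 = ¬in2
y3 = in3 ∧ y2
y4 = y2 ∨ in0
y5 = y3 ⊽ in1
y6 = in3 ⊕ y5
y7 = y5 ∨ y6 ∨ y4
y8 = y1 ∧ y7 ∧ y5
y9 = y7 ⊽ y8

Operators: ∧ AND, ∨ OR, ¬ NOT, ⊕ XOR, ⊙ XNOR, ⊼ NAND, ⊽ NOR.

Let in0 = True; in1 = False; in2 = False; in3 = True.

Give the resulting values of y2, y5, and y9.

y1 = NOT in2 = NOT False = True
y2 = NOT in2 = NOT False = True
y3 = in3 AND y2 = True AND True = True
y4 = y2 OR in0 = True OR True = True
y5 = y3 NOR in1 = True NOR False = False
y6 = in3 XOR y5 = True XOR False = True
y7 = y5 OR y6 OR y4 = False OR True OR True = True
y8 = y1 AND y7 AND y5 = True AND True AND False = False
y9 = y7 NOR y8 = True NOR False = False

y2 = True  y5 = False  y9 = False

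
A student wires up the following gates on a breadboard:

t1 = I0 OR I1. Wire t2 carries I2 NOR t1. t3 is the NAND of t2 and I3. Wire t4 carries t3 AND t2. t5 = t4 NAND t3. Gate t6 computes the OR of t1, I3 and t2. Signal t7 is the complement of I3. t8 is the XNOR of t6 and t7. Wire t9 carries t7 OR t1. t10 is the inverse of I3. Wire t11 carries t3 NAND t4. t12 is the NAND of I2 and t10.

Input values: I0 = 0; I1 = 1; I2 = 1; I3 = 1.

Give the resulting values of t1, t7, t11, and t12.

t1 = 1; t7 = 0; t11 = 1; t12 = 1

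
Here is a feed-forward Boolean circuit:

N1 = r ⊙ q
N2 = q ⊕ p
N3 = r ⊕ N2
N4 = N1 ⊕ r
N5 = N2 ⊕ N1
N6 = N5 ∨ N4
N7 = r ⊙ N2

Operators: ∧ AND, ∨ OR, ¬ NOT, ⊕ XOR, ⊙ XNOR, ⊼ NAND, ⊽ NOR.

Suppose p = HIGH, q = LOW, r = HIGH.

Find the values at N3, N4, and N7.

N1 = r XNOR q = HIGH XNOR LOW = LOW
N2 = q XOR p = LOW XOR HIGH = HIGH
N3 = r XOR N2 = HIGH XOR HIGH = LOW
N4 = N1 XOR r = LOW XOR HIGH = HIGH
N7 = r XNOR N2 = HIGH XNOR HIGH = HIGH

N3 = LOW  N4 = HIGH  N7 = HIGH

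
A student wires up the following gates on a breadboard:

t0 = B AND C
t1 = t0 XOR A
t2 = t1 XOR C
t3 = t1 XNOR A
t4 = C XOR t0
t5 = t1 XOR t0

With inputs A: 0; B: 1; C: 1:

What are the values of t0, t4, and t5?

t0 = 1, t4 = 0, t5 = 0

t0 = B AND C = 1 AND 1 = 1
t1 = t0 XOR A = 1 XOR 0 = 1
t4 = C XOR t0 = 1 XOR 1 = 0
t5 = t1 XOR t0 = 1 XOR 1 = 0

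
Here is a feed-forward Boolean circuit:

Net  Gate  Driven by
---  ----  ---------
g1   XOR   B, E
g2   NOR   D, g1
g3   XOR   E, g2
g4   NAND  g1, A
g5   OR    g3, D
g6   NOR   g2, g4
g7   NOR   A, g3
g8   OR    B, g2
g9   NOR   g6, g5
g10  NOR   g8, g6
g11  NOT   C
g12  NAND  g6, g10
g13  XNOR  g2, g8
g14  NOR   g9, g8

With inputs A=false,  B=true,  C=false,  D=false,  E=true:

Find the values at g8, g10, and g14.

g8 = true, g10 = false, g14 = false

g1 = B XOR E = true XOR true = false
g2 = D NOR g1 = false NOR false = true
g3 = E XOR g2 = true XOR true = false
g4 = g1 NAND A = false NAND false = true
g5 = g3 OR D = false OR false = false
g6 = g2 NOR g4 = true NOR true = false
g8 = B OR g2 = true OR true = true
g9 = g6 NOR g5 = false NOR false = true
g10 = g8 NOR g6 = true NOR false = false
g14 = g9 NOR g8 = true NOR true = false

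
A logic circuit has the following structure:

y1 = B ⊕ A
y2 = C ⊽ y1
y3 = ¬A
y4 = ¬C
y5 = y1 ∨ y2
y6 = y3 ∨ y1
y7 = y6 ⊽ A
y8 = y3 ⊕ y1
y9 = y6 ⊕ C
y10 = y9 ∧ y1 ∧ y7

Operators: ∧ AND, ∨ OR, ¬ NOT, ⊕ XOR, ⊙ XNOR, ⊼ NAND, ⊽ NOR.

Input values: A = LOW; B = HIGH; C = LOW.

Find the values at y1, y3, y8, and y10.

y1 = HIGH  y3 = HIGH  y8 = LOW  y10 = LOW

y1 = B XOR A = HIGH XOR LOW = HIGH
y3 = NOT A = NOT LOW = HIGH
y6 = y3 OR y1 = HIGH OR HIGH = HIGH
y7 = y6 NOR A = HIGH NOR LOW = LOW
y8 = y3 XOR y1 = HIGH XOR HIGH = LOW
y9 = y6 XOR C = HIGH XOR LOW = HIGH
y10 = y9 AND y1 AND y7 = HIGH AND HIGH AND LOW = LOW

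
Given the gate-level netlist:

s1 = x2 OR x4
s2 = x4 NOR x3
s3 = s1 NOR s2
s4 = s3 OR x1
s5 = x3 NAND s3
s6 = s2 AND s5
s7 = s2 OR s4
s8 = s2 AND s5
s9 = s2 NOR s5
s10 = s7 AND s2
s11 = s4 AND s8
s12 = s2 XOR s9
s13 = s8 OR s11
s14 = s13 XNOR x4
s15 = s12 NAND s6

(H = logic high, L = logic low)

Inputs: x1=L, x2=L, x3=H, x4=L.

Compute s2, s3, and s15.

s2 = L  s3 = H  s15 = H

s1 = x2 OR x4 = L OR L = L
s2 = x4 NOR x3 = L NOR H = L
s3 = s1 NOR s2 = L NOR L = H
s5 = x3 NAND s3 = H NAND H = L
s6 = s2 AND s5 = L AND L = L
s9 = s2 NOR s5 = L NOR L = H
s12 = s2 XOR s9 = L XOR H = H
s15 = s12 NAND s6 = H NAND L = H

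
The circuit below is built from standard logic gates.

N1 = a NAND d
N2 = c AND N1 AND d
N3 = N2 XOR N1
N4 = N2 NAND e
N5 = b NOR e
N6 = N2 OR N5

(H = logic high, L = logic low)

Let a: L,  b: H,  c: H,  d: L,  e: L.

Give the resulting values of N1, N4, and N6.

N1 = a NAND d = L NAND L = H
N2 = c AND N1 AND d = H AND H AND L = L
N4 = N2 NAND e = L NAND L = H
N5 = b NOR e = H NOR L = L
N6 = N2 OR N5 = L OR L = L

N1 = H; N4 = H; N6 = L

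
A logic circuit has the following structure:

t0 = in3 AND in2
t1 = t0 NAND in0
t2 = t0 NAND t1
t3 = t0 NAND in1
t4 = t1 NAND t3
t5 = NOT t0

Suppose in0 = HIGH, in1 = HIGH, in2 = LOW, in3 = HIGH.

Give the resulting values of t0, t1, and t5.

t0 = LOW  t1 = HIGH  t5 = HIGH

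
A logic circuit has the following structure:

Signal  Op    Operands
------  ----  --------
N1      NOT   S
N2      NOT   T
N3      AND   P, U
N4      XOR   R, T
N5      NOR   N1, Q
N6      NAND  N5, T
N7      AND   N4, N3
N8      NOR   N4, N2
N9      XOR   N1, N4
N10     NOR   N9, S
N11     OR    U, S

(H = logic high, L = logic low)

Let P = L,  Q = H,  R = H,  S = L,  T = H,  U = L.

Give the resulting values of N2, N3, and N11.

N2 = L, N3 = L, N11 = L

N2 = NOT T = NOT H = L
N3 = P AND U = L AND L = L
N11 = U OR S = L OR L = L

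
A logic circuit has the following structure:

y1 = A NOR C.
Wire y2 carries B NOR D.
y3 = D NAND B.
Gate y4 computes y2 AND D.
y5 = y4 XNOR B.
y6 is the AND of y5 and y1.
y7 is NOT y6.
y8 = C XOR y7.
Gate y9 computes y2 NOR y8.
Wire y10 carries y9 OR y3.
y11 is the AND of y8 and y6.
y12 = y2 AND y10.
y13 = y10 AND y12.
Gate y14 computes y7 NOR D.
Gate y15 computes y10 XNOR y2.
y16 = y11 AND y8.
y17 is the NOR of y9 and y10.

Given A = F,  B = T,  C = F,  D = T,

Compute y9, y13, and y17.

y9 = F, y13 = F, y17 = T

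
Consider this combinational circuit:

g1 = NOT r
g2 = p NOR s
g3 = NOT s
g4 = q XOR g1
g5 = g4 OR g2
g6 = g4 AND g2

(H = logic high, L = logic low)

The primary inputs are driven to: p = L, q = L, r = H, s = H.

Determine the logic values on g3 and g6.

g1 = NOT r = NOT H = L
g2 = p NOR s = L NOR H = L
g3 = NOT s = NOT H = L
g4 = q XOR g1 = L XOR L = L
g6 = g4 AND g2 = L AND L = L

g3 = L  g6 = L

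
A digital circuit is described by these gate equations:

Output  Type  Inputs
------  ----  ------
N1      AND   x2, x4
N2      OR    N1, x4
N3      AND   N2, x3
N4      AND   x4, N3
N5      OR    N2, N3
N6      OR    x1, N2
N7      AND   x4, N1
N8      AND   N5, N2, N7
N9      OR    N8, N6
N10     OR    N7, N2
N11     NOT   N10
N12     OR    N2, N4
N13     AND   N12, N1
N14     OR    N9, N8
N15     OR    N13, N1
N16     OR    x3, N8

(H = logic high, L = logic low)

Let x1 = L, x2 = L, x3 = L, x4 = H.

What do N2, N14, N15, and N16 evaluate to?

N2 = H; N14 = H; N15 = L; N16 = L

N1 = x2 AND x4 = L AND H = L
N2 = N1 OR x4 = L OR H = H
N3 = N2 AND x3 = H AND L = L
N4 = x4 AND N3 = H AND L = L
N5 = N2 OR N3 = H OR L = H
N6 = x1 OR N2 = L OR H = H
N7 = x4 AND N1 = H AND L = L
N8 = N5 AND N2 AND N7 = H AND H AND L = L
N9 = N8 OR N6 = L OR H = H
N12 = N2 OR N4 = H OR L = H
N13 = N12 AND N1 = H AND L = L
N14 = N9 OR N8 = H OR L = H
N15 = N13 OR N1 = L OR L = L
N16 = x3 OR N8 = L OR L = L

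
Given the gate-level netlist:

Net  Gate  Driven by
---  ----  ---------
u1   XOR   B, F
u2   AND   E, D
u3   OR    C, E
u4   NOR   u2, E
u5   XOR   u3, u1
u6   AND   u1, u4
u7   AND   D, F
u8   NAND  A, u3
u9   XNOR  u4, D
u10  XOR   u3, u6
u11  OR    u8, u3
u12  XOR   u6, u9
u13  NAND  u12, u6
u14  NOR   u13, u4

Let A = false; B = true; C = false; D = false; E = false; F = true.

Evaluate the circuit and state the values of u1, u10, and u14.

u1 = false, u10 = false, u14 = false

u1 = B XOR F = true XOR true = false
u2 = E AND D = false AND false = false
u3 = C OR E = false OR false = false
u4 = u2 NOR E = false NOR false = true
u6 = u1 AND u4 = false AND true = false
u9 = u4 XNOR D = true XNOR false = false
u10 = u3 XOR u6 = false XOR false = false
u12 = u6 XOR u9 = false XOR false = false
u13 = u12 NAND u6 = false NAND false = true
u14 = u13 NOR u4 = true NOR true = false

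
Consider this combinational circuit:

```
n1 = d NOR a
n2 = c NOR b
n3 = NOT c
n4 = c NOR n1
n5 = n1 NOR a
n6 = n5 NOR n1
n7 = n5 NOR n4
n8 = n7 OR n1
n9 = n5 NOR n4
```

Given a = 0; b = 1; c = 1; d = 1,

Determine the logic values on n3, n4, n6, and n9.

n3 = 0, n4 = 0, n6 = 0, n9 = 0

n1 = d NOR a = 1 NOR 0 = 0
n3 = NOT c = NOT 1 = 0
n4 = c NOR n1 = 1 NOR 0 = 0
n5 = n1 NOR a = 0 NOR 0 = 1
n6 = n5 NOR n1 = 1 NOR 0 = 0
n9 = n5 NOR n4 = 1 NOR 0 = 0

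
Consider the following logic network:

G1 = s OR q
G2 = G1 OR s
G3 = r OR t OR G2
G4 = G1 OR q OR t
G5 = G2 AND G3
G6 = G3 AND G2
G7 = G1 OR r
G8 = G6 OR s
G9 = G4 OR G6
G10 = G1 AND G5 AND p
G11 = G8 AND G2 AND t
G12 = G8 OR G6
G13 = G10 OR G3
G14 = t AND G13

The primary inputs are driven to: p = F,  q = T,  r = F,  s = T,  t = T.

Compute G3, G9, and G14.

G3 = T; G9 = T; G14 = T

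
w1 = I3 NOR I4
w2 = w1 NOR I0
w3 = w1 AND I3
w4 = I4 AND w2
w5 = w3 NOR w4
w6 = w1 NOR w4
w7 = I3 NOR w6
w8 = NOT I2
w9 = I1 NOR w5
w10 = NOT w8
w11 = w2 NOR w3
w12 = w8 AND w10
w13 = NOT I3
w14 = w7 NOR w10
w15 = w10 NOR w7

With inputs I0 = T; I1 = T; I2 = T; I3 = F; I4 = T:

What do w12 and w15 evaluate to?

w1 = I3 NOR I4 = F NOR T = F
w2 = w1 NOR I0 = F NOR T = F
w4 = I4 AND w2 = T AND F = F
w6 = w1 NOR w4 = F NOR F = T
w7 = I3 NOR w6 = F NOR T = F
w8 = NOT I2 = NOT T = F
w10 = NOT w8 = NOT F = T
w12 = w8 AND w10 = F AND T = F
w15 = w10 NOR w7 = T NOR F = F

w12 = F, w15 = F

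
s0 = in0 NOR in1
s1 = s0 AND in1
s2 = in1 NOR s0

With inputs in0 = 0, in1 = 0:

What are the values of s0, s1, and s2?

s0 = in0 NOR in1 = 0 NOR 0 = 1
s1 = s0 AND in1 = 1 AND 0 = 0
s2 = in1 NOR s0 = 0 NOR 1 = 0

s0 = 1; s1 = 0; s2 = 0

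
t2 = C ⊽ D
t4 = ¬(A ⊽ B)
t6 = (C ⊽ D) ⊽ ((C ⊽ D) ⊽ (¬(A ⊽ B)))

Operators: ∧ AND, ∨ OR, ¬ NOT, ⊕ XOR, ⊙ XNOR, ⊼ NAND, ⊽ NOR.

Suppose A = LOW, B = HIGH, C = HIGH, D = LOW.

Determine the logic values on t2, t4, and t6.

t2 = HIGH ⊽ LOW = LOW
t4 = ¬(LOW ⊽ HIGH) = HIGH
t6 = (HIGH ⊽ LOW) ⊽ ((HIGH ⊽ LOW) ⊽ (¬(LOW ⊽ HIGH))) = HIGH

t2 = LOW, t4 = HIGH, t6 = HIGH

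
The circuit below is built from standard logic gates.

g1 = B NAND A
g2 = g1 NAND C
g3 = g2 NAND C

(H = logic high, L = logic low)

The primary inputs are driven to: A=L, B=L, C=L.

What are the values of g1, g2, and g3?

g1 = H, g2 = H, g3 = H

g1 = B NAND A = L NAND L = H
g2 = g1 NAND C = H NAND L = H
g3 = g2 NAND C = H NAND L = H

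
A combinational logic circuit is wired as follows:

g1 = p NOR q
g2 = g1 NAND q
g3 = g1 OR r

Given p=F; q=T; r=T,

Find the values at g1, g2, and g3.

g1 = F  g2 = T  g3 = T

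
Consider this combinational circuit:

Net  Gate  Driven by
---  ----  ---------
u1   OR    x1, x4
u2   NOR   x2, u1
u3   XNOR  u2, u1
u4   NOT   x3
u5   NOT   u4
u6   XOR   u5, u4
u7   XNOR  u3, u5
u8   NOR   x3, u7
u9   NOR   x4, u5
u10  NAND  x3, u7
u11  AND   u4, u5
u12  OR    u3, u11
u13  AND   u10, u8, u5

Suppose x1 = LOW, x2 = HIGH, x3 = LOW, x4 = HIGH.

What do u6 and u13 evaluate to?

u6 = HIGH, u13 = LOW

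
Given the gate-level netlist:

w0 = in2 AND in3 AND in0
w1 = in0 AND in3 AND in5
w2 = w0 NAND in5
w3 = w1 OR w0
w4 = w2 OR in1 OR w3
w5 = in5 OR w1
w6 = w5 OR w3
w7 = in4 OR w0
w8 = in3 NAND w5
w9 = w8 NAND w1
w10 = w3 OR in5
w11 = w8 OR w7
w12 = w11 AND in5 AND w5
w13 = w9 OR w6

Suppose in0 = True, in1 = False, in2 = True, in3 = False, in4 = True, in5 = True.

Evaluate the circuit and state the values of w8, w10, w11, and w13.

w0 = in2 AND in3 AND in0 = True AND False AND True = False
w1 = in0 AND in3 AND in5 = True AND False AND True = False
w3 = w1 OR w0 = False OR False = False
w5 = in5 OR w1 = True OR False = True
w6 = w5 OR w3 = True OR False = True
w7 = in4 OR w0 = True OR False = True
w8 = in3 NAND w5 = False NAND True = True
w9 = w8 NAND w1 = True NAND False = True
w10 = w3 OR in5 = False OR True = True
w11 = w8 OR w7 = True OR True = True
w13 = w9 OR w6 = True OR True = True

w8 = True; w10 = True; w11 = True; w13 = True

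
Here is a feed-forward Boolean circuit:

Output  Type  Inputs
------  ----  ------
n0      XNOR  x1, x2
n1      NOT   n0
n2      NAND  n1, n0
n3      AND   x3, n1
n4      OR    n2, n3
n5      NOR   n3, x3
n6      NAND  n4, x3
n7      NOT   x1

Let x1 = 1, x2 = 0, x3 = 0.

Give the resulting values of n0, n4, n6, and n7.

n0 = 0, n4 = 1, n6 = 1, n7 = 0

n0 = x1 XNOR x2 = 1 XNOR 0 = 0
n1 = NOT n0 = NOT 0 = 1
n2 = n1 NAND n0 = 1 NAND 0 = 1
n3 = x3 AND n1 = 0 AND 1 = 0
n4 = n2 OR n3 = 1 OR 0 = 1
n6 = n4 NAND x3 = 1 NAND 0 = 1
n7 = NOT x1 = NOT 1 = 0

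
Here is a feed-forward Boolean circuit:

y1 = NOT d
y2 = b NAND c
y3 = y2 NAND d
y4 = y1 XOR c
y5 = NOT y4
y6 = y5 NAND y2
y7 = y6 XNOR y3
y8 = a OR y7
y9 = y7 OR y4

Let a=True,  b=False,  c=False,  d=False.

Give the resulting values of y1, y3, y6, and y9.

y1 = NOT d = NOT False = True
y2 = b NAND c = False NAND False = True
y3 = y2 NAND d = True NAND False = True
y4 = y1 XOR c = True XOR False = True
y5 = NOT y4 = NOT True = False
y6 = y5 NAND y2 = False NAND True = True
y7 = y6 XNOR y3 = True XNOR True = True
y9 = y7 OR y4 = True OR True = True

y1 = True, y3 = True, y6 = True, y9 = True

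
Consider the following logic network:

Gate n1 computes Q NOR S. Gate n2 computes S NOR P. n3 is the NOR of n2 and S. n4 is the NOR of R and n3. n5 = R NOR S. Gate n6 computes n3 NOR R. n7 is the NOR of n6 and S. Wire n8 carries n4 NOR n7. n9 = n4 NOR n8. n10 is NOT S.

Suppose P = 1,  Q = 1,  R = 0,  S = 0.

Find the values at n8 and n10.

n2 = S NOR P = 0 NOR 1 = 0
n3 = n2 NOR S = 0 NOR 0 = 1
n4 = R NOR n3 = 0 NOR 1 = 0
n6 = n3 NOR R = 1 NOR 0 = 0
n7 = n6 NOR S = 0 NOR 0 = 1
n8 = n4 NOR n7 = 0 NOR 1 = 0
n10 = NOT S = NOT 0 = 1

n8 = 0, n10 = 1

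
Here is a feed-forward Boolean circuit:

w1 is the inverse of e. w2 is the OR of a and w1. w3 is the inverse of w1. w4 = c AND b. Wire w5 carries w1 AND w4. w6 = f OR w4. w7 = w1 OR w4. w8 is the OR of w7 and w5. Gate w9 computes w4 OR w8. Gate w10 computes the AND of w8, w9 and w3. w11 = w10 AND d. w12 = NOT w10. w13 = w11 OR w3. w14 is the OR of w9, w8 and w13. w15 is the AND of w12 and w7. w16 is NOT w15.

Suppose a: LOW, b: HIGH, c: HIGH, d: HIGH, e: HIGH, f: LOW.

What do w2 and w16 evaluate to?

w1 = NOT e = NOT HIGH = LOW
w2 = a OR w1 = LOW OR LOW = LOW
w3 = NOT w1 = NOT LOW = HIGH
w4 = c AND b = HIGH AND HIGH = HIGH
w5 = w1 AND w4 = LOW AND HIGH = LOW
w7 = w1 OR w4 = LOW OR HIGH = HIGH
w8 = w7 OR w5 = HIGH OR LOW = HIGH
w9 = w4 OR w8 = HIGH OR HIGH = HIGH
w10 = w8 AND w9 AND w3 = HIGH AND HIGH AND HIGH = HIGH
w12 = NOT w10 = NOT HIGH = LOW
w15 = w12 AND w7 = LOW AND HIGH = LOW
w16 = NOT w15 = NOT LOW = HIGH

w2 = LOW; w16 = HIGH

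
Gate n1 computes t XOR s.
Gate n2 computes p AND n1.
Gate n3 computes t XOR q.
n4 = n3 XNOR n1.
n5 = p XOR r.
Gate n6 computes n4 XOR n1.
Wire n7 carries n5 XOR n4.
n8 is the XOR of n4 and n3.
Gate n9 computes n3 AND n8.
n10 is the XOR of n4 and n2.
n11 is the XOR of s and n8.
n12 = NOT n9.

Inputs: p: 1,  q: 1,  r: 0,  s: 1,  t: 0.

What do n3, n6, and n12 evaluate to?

n1 = t XOR s = 0 XOR 1 = 1
n3 = t XOR q = 0 XOR 1 = 1
n4 = n3 XNOR n1 = 1 XNOR 1 = 1
n6 = n4 XOR n1 = 1 XOR 1 = 0
n8 = n4 XOR n3 = 1 XOR 1 = 0
n9 = n3 AND n8 = 1 AND 0 = 0
n12 = NOT n9 = NOT 0 = 1

n3 = 1, n6 = 0, n12 = 1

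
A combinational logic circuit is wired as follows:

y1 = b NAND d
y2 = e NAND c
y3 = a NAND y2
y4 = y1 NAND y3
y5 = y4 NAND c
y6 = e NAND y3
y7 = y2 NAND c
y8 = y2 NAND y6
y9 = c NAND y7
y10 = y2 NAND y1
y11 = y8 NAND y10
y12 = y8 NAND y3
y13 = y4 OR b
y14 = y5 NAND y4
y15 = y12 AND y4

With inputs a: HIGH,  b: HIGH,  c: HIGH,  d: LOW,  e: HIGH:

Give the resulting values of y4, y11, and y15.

y1 = b NAND d = HIGH NAND LOW = HIGH
y2 = e NAND c = HIGH NAND HIGH = LOW
y3 = a NAND y2 = HIGH NAND LOW = HIGH
y4 = y1 NAND y3 = HIGH NAND HIGH = LOW
y6 = e NAND y3 = HIGH NAND HIGH = LOW
y8 = y2 NAND y6 = LOW NAND LOW = HIGH
y10 = y2 NAND y1 = LOW NAND HIGH = HIGH
y11 = y8 NAND y10 = HIGH NAND HIGH = LOW
y12 = y8 NAND y3 = HIGH NAND HIGH = LOW
y15 = y12 AND y4 = LOW AND LOW = LOW

y4 = LOW, y11 = LOW, y15 = LOW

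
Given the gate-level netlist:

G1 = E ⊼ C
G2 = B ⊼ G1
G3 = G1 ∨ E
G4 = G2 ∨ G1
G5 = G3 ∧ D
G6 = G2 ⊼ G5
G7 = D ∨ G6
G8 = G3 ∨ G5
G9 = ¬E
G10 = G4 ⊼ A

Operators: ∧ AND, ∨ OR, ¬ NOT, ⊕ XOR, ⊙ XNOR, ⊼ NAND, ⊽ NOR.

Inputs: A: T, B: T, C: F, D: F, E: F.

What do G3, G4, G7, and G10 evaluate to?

G1 = E NAND C = F NAND F = T
G2 = B NAND G1 = T NAND T = F
G3 = G1 OR E = T OR F = T
G4 = G2 OR G1 = F OR T = T
G5 = G3 AND D = T AND F = F
G6 = G2 NAND G5 = F NAND F = T
G7 = D OR G6 = F OR T = T
G10 = G4 NAND A = T NAND T = F

G3 = T, G4 = T, G7 = T, G10 = F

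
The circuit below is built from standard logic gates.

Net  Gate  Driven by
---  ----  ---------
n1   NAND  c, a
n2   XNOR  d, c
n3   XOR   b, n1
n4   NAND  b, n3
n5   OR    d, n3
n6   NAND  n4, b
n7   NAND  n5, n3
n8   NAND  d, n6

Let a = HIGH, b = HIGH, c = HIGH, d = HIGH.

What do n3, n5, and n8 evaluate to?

n3 = HIGH; n5 = HIGH; n8 = LOW

n1 = c NAND a = HIGH NAND HIGH = LOW
n3 = b XOR n1 = HIGH XOR LOW = HIGH
n4 = b NAND n3 = HIGH NAND HIGH = LOW
n5 = d OR n3 = HIGH OR HIGH = HIGH
n6 = n4 NAND b = LOW NAND HIGH = HIGH
n8 = d NAND n6 = HIGH NAND HIGH = LOW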